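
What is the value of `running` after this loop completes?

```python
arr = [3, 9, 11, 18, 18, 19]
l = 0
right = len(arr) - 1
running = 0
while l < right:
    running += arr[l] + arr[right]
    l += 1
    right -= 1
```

Sum of pairs from ends
`running` takes the values: 0 → 22 → 49 → 78

Answer: 78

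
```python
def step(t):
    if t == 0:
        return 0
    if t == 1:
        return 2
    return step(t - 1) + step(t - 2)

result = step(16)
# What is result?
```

Build up from base cases: step(0)=0, step(1)=2, step(2)=2, step(3)=4, step(4)=6, step(5)=10, step(6)=16, ..., step(16)=1974

Answer: 1974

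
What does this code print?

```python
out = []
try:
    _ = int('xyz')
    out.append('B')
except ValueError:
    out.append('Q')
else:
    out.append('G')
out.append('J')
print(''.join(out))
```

Execution trace: 'Q' (except ValueError) → 'J' (after the try/except). Output: QJ

Answer: QJ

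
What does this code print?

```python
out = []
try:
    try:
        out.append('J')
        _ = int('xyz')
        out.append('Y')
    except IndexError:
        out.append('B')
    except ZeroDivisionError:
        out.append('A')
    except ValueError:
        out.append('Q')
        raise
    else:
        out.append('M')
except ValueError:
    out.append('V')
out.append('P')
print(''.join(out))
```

Execution trace: 'J' (inner try body) → 'Q' (inner except ValueError) → 'V' (outer except ValueError) → 'P' (after the try/except). Output: JQVP

Answer: JQVP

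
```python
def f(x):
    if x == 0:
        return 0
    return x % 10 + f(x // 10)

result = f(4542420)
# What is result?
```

Sum of digits of 4542420: 0 + 2 + 4 + 2 + 4 + 5 + 4 = 21

Answer: 21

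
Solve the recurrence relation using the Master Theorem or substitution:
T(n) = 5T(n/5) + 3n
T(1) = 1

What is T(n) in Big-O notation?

By Master Theorem: a=5, b=5, f(n)=3n. Since log_5(5) = 1 and f(n) = Θ(n^1), Case 2 applies. T(n) = O(n log n).

Answer: O(n log n)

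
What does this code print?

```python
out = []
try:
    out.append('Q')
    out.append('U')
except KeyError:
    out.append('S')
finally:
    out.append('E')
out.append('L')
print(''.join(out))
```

Execution trace: 'Q' (try body) → 'U' (try body, no exception) → 'E' (finally) → 'L' (after the try/except). Output: QUEL

Answer: QUEL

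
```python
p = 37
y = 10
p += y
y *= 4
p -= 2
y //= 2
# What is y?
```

Trace:
`p = 37` → p = 37
`y = 10` → y = 10
`p += y` → p = 47
`y *= 4` → y = 40
`p -= 2` → p = 45
`y //= 2` → y = 20
So y = 20

Answer: 20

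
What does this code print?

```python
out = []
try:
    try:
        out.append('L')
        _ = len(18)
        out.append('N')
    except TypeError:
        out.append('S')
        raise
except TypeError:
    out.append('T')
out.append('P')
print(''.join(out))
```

Execution trace: 'L' (inner try body) → 'S' (inner except TypeError) → 'T' (outer except TypeError) → 'P' (after the try/except). Output: LSTP

Answer: LSTP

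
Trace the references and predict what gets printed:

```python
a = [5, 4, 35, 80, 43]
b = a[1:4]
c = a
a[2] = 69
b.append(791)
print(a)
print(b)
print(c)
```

Key concept: slice vs alias.
Step by step:
`a = [5, 4, 35, 80, 43]` → a = [5, 4, 35, 80, 43]
`b = a[1:4]` → b = [4, 35, 80]
`c = a` → c = [5, 4, 35, 80, 43] (same object as a)
`a[2] = 69` → a = [5, 4, 69, 80, 43] (same object as c); c = [5, 4, 69, 80, 43] (same object as a)
`b.append(791)` → b = [4, 35, 80, 791]
`print(a)` → prints [5, 4, 69, 80, 43]
`print(b)` → prints [4, 35, 80, 791]
`print(c)` → prints [5, 4, 69, 80, 43]

Answer:
[5, 4, 69, 80, 43]
[4, 35, 80, 791]
[5, 4, 69, 80, 43]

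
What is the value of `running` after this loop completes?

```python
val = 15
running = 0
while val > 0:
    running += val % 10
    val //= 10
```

Sum digits of 15
`running` takes the values: 0 → 5 → 6

Answer: 6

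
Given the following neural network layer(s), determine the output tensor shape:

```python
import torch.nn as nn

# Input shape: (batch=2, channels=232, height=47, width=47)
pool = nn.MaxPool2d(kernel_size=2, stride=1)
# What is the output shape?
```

Input: (2, 232, 47, 47) -> Output: (2, 232, 46, 46)

Answer: (2, 232, 46, 46)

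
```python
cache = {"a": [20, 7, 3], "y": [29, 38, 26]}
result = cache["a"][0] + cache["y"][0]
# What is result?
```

Trace:
`cache = {"a": [20, 7, 3], "y": [29, 38, 26]}` → cache = {'a': [20, 7, 3], 'y': [29, 38, 26]}
`result = cache["a"][0] + cache["y"][0]` → result = 49
So result = 49

Answer: 49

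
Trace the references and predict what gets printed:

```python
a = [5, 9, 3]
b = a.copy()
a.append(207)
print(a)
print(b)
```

Key concept: list.copy() creates independent copy.
Step by step:
`a = [5, 9, 3]` → a = [5, 9, 3]
`b = a.copy()` → b = [5, 9, 3]
`a.append(207)` → a = [5, 9, 3, 207]
`print(a)` → prints [5, 9, 3, 207]
`print(b)` → prints [5, 9, 3]

Answer:
[5, 9, 3, 207]
[5, 9, 3]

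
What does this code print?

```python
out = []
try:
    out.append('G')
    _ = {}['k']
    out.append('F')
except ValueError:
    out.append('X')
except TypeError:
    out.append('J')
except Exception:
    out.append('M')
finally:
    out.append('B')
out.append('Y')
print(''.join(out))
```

Execution trace: 'G' (try body) → 'M' (except Exception) → 'B' (finally) → 'Y' (after the try/except). Output: GMBY

Answer: GMBY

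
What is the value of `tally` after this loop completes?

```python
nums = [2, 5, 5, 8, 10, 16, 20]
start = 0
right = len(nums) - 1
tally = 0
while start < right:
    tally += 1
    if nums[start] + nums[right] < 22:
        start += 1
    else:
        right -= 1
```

Steps to find pair summing to 22
`tally` takes the values: 0 → 1 → 2 → 3 → 4 → 5 → 6

Answer: 6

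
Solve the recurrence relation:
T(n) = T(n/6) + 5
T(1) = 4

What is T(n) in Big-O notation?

Each step divides n by 6 and adds 5. After log_6(n) steps we reach T(1)=4. So T(n) = 5·log_6(n) + 4 = O(log n).

Answer: O(log n)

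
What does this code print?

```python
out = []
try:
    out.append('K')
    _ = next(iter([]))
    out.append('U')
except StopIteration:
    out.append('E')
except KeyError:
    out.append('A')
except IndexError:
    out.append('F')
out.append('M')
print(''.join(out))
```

Execution trace: 'K' (try body) → 'E' (except StopIteration) → 'M' (after the try/except). Output: KEM

Answer: KEM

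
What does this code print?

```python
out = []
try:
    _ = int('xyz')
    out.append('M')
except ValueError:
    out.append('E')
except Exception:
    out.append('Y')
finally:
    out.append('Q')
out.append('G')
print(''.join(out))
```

Execution trace: 'E' (except ValueError) → 'Q' (finally) → 'G' (after the try/except). Output: EQG

Answer: EQG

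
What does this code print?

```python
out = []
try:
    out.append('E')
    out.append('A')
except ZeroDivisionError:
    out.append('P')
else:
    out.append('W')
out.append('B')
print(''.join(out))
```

Execution trace: 'E' (try body) → 'A' (try body, no exception) → 'W' (else) → 'B' (after the try/except). Output: EAWB

Answer: EAWB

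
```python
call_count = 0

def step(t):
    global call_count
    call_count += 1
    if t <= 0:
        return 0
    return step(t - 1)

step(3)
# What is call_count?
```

Linear recursion stepping by 1: 4 calls from t=3 down to ≤0.

Answer: 4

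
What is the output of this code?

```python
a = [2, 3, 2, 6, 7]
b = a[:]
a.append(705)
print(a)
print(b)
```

Key concept: slice [:] creates copy.
Step by step:
`a = [2, 3, 2, 6, 7]` → a = [2, 3, 2, 6, 7]
`b = a[:]` → b = [2, 3, 2, 6, 7]
`a.append(705)` → a = [2, 3, 2, 6, 7, 705]
`print(a)` → prints [2, 3, 2, 6, 7, 705]
`print(b)` → prints [2, 3, 2, 6, 7]

Answer:
[2, 3, 2, 6, 7, 705]
[2, 3, 2, 6, 7]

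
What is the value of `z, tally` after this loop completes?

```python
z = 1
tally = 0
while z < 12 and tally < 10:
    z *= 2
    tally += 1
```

Double until >= 12 or 10 iterations
`z, tally` takes the values: (1, 0) → (2, 0) → (2, 1) → (4, 1) → (4, 2) → (8, 2) → (8, 3) → (16, 3) → (16, 4)

Answer: 16, 4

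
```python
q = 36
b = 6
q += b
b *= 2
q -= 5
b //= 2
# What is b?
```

Trace:
`q = 36` → q = 36
`b = 6` → b = 6
`q += b` → q = 42
`b *= 2` → b = 12
`q -= 5` → q = 37
`b //= 2` → b = 6
So b = 6

Answer: 6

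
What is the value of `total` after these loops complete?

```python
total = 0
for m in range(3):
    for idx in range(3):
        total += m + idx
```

Sum of all m+idx for m,idx in 3x3
`total` takes the values: 0 → 1 → 3 → 4 → 6 → 9 → 11 → 14 → 18

Answer: 18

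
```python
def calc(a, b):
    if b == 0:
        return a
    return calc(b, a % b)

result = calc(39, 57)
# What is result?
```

calc(39, 57) -> calc(57, 39) -> calc(39, 18) -> calc(18, 3) -> calc(3, 0) -> 3

Answer: 3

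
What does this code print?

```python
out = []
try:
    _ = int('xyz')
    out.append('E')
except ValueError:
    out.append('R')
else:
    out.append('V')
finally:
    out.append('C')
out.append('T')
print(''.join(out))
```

Execution trace: 'R' (except ValueError) → 'C' (finally) → 'T' (after the try/except). Output: RCT

Answer: RCT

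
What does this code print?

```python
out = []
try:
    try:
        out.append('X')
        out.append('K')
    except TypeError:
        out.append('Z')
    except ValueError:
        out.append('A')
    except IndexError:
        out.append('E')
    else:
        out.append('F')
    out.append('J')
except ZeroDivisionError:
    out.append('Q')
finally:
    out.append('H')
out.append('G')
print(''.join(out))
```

Execution trace: 'X' (inner try body) → 'K' (inner try body, no exception) → 'F' (inner else) → 'J' (try body, no exception) → 'H' (finally) → 'G' (after the try/except). Output: XKFJHG

Answer: XKFJHG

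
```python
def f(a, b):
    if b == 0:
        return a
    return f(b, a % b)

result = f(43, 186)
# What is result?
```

f(43, 186) -> f(186, 43) -> f(43, 14) -> f(14, 1) -> f(1, 0) -> 1

Answer: 1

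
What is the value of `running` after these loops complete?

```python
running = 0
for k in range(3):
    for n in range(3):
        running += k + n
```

Sum of all k+n for k,n in 3x3
`running` takes the values: 0 → 1 → 3 → 4 → 6 → 9 → 11 → 14 → 18

Answer: 18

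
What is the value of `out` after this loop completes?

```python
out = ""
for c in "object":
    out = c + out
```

Reverse 'object'
`out` takes the values: "" → "o" → "bo" → "jbo" → "ejbo" → "cejbo" → "tcejbo"

Answer: "tcejbo"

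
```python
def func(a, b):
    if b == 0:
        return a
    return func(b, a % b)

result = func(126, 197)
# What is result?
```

func(126, 197) -> func(197, 126) -> func(126, 71) -> func(71, 55) -> func(55, 16) -> func(16, 7) -> func(7, 2) -> func(2, 1) -> func(1, 0) -> 1

Answer: 1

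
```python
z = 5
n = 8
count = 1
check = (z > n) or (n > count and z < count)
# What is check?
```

Trace:
`z = 5` → z = 5
`n = 8` → n = 8
`count = 1` → count = 1
`check = (z > n) or (n > count and z < count)` → check = False
So check = False

Answer: False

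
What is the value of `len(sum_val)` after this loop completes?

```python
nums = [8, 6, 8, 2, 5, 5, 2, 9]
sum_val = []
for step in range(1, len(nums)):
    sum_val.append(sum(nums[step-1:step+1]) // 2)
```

Number of 2-element averages
`sum_val` takes the values: [] → [7] → [7, 7] → [7, 7, 5] → [7, 7, 5, 3] → [7, 7, 5, 3, 5] → [7, 7, 5, 3, 5, 3] → [7, 7, 5, 3, 5, 3, 5]
So `len(sum_val)` = 7

Answer: 7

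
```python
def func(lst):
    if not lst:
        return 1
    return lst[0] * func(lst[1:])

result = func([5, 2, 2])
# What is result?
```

Product over [5, 2, 2] = 5 * 2 * 2 = 20

Answer: 20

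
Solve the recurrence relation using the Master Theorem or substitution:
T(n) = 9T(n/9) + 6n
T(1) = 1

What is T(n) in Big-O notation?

By Master Theorem: a=9, b=9, f(n)=6n. Since log_9(9) = 1 and f(n) = Θ(n^1), Case 2 applies. T(n) = O(n log n).

Answer: O(n log n)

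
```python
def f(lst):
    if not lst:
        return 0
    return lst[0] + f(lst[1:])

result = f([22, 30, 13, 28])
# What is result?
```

22 + 30 + 13 + 28 + 0 = 93

Answer: 93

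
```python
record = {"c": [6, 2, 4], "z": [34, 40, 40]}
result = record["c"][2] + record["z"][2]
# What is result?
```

Trace:
`record = {"c": [6, 2, 4], "z": [34, 40, 40]}` → record = {'c': [6, 2, 4], 'z': [34, 40, 40]}
`result = record["c"][2] + record["z"][2]` → result = 44
So result = 44

Answer: 44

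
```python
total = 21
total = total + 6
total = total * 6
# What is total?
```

Trace:
`total = 21` → total = 21
`total = total + 6` → total = 27
`total = total * 6` → total = 162
So total = 162

Answer: 162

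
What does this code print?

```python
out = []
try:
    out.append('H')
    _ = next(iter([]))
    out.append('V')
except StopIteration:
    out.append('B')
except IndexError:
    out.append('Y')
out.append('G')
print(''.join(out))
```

Execution trace: 'H' (try body) → 'B' (except StopIteration) → 'G' (after the try/except). Output: HBG

Answer: HBG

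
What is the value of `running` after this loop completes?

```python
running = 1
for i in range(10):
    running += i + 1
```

Start at 1, add 1 to 10 = 56
`running` takes the values: 1 → 2 → 4 → 7 → 11 → 16 → 22 → 29 → 37 → 46 → 56

Answer: 56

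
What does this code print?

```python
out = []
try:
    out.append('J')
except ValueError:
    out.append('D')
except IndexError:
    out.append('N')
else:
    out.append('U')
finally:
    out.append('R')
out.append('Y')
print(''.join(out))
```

Execution trace: 'J' (try body, no exception) → 'U' (else) → 'R' (finally) → 'Y' (after the try/except). Output: JURY

Answer: JURY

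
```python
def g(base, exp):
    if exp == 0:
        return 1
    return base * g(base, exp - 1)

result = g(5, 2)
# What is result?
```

g(5, 2) = 5 * 5 = 25

Answer: 25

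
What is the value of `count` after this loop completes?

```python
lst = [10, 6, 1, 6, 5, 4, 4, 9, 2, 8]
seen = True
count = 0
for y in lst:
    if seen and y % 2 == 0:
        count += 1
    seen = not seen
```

Count even values at even positions
`count` takes the values: 0 → 1 → 2 → 3

Answer: 3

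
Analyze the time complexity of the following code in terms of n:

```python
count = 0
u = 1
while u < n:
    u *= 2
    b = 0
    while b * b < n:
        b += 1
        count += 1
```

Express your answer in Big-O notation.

Each loop level contributes: log n × √n. Multiplying the contributions gives O(√n log n).

Answer: O(√n log n)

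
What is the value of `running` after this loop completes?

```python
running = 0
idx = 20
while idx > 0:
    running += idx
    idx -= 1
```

Sum 20 down to 1
`running` takes the values: 0 → 20 → 39 → 57 → 74 → 90 → 105 → 119 → 132 → 144 → 155 → 165 → 174 → 182 → 189 → 195 → 200 → 204 → 207 → 209 → 210

Answer: 210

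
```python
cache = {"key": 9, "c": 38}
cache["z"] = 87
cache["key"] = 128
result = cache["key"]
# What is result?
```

Trace:
`cache = {"key": 9, "c": 38}` → cache = {'key': 9, 'c': 38}
`cache["z"] = 87` → cache = {'key': 9, 'c': 38, 'z': 87}
`cache["key"] = 128` → cache = {'key': 128, 'c': 38, 'z': 87}
`result = cache["key"]` → result = 128
So result = 128

Answer: 128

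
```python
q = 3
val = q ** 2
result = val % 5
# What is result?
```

Trace:
`q = 3` → q = 3
`val = q ** 2` → val = 9
`result = val % 5` → result = 4
So result = 4

Answer: 4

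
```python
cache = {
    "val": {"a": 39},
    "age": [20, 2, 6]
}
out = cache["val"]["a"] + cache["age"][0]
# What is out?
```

Trace:
`cache = { ...` → cache = {'val': {'a': 39}, 'age': [20, 2, 6]}
`out = cache["val"]["a"] + cache["age"][0]` → out = 59
So out = 59

Answer: 59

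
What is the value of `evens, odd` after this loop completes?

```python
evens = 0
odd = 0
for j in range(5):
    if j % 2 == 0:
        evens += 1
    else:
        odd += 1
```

Count evens and odds in range(5)
`evens, odd` takes the values: (0, 0) → (1, 0) → (1, 1) → (2, 1) → (2, 2) → (3, 2)

Answer: 3, 2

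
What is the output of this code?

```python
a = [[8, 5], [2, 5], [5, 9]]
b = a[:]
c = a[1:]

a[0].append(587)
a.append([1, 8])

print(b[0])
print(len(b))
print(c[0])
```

Key concept: slice with nested mutation.
Step by step:
`a = [[8, 5], [2, 5], [5, 9]]` → a = [[8, 5], [2, 5], [5, 9]]
`b = a[:]` → b = [[8, 5], [2, 5], [5, 9]]
`c = a[1:]` → c = [[2, 5], [5, 9]]
`a[0].append(587)` → a = [[8, 5, 587], [2, 5], [5, 9]]; b = [[8, 5, 587], [2, 5], [5, 9]]
`a.append([1, 8])` → a = [[8, 5, 587], [2, 5], [5, 9], [1, 8]]
`print(b[0])` → prints [8, 5, 587]
`print(len(b))` → prints 3
`print(c[0])` → prints [2, 5]

Answer:
[8, 5, 587]
3
[2, 5]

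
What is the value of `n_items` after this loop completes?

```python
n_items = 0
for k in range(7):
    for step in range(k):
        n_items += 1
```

Triangle number: 0+1+2+...+6
`n_items` takes the values: 0 → 1 → 2 → 3 → 4 → 5 → 6 → 7 → 8 → 9 → 10 → 11 → 12 → 13 → 14 → 15 → 16 → 17 → 18 → 19 → 20 → 21

Answer: 21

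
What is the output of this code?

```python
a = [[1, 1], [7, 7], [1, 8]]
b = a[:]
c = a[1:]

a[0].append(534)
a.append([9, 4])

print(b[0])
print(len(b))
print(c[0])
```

Key concept: slice with nested mutation.
Step by step:
`a = [[1, 1], [7, 7], [1, 8]]` → a = [[1, 1], [7, 7], [1, 8]]
`b = a[:]` → b = [[1, 1], [7, 7], [1, 8]]
`c = a[1:]` → c = [[7, 7], [1, 8]]
`a[0].append(534)` → a = [[1, 1, 534], [7, 7], [1, 8]]; b = [[1, 1, 534], [7, 7], [1, 8]]
`a.append([9, 4])` → a = [[1, 1, 534], [7, 7], [1, 8], [9, 4]]
`print(b[0])` → prints [1, 1, 534]
`print(len(b))` → prints 3
`print(c[0])` → prints [7, 7]

Answer:
[1, 1, 534]
3
[7, 7]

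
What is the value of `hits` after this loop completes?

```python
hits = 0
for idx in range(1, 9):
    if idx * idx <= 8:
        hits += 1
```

Count numbers where idx² ≤ 8
`hits` takes the values: 0 → 1 → 2

Answer: 2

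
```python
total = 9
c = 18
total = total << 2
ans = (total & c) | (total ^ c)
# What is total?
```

Trace:
`total = 9` → total = 9
`c = 18` → c = 18
`total = total << 2` → total = 36
`ans = (total & c) | (total ^ c)` → ans = 54
So total = 36

Answer: 36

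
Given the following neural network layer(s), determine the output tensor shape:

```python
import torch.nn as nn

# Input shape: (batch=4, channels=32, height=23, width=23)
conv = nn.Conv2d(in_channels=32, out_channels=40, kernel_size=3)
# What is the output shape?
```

Input: (4, 32, 23, 23) -> Output: (4, 40, 21, 21)

Answer: (4, 40, 21, 21)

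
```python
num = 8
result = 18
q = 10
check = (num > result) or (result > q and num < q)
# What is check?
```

Trace:
`num = 8` → num = 8
`result = 18` → result = 18
`q = 10` → q = 10
`check = (num > result) or (result > q and num < q)` → check = True
So check = True

Answer: True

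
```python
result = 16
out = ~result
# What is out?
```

Trace:
`result = 16` → result = 16
`out = ~result` → out = -17
So out = -17

Answer: -17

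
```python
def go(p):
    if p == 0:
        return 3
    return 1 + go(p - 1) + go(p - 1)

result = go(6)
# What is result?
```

go(p) = 1 + 2·go(p-1), go(0)=3. Closed form: (3+1)·2^6 - 1 = 255.

Answer: 255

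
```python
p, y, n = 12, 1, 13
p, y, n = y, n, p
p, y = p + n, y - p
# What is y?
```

Trace:
`p, y, n = 12, 1, 13` → p = 12; y = 1; n = 13
`p, y, n = y, n, p` → p = 1; y = 13; n = 12
`p, y = p + n, y - p` → p = 13; y = 12
So y = 12

Answer: 12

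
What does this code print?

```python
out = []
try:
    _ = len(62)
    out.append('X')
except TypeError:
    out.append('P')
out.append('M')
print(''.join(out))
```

Execution trace: 'P' (except TypeError) → 'M' (after the try/except). Output: PM

Answer: PM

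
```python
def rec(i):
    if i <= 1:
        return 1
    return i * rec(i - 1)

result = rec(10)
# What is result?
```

rec(10) = 10 * 9 * 8 * 7 * 6 * 5 * 4 * 3 * 2 * 1 = 3628800

Answer: 3628800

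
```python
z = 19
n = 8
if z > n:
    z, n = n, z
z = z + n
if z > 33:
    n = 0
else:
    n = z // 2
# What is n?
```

Trace:
`z = 19` → z = 19
`n = 8` → n = 8
`if z > n: ...` → z > n is True → z = 8; n = 19
`z = z + n` → z = 27
`if z > 33: ...` → z > 33 is False, take else branch → n = 13
So n = 13

Answer: 13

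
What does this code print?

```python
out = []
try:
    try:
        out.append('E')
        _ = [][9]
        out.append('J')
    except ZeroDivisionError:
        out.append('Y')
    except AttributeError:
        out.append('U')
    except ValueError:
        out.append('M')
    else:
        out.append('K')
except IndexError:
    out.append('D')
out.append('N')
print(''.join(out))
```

Execution trace: 'E' (try body) → 'D' (outer except IndexError) → 'N' (after the try/except). Output: EDN

Answer: EDN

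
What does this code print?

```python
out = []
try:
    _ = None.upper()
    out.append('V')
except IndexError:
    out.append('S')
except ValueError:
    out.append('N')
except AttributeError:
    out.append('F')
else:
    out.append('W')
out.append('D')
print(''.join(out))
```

Execution trace: 'F' (except AttributeError) → 'D' (after the try/except). Output: FD

Answer: FD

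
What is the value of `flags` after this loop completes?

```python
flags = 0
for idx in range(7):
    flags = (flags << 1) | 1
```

Build 7 consecutive 1-bits: 0b1111111
`flags` takes the values: 0 → 1 → 3 → 7 → 15 → 31 → 63 → 127

Answer: 127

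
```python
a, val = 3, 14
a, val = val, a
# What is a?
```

Trace:
`a, val = 3, 14` → a = 3; val = 14
`a, val = val, a` → a = 14; val = 3
So a = 14

Answer: 14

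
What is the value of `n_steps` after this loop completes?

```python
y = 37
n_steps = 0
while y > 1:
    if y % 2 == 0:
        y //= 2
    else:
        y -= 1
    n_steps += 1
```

Steps to reduce 37 to 1
`n_steps` takes the values: 0 → 1 → 2 → 3 → 4 → 5 → 6 → 7

Answer: 7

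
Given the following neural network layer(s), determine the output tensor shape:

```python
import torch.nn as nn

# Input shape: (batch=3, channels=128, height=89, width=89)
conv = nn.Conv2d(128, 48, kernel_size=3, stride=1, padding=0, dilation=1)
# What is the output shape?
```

Input: (3, 128, 89, 89) -> Output: (3, 48, 87, 87)

Answer: (3, 48, 87, 87)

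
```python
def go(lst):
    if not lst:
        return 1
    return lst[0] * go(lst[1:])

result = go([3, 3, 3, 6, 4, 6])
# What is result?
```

Product over [3, 3, 3, 6, 4, 6] = 3 * 3 * 3 * 6 * 4 * 6 = 3888

Answer: 3888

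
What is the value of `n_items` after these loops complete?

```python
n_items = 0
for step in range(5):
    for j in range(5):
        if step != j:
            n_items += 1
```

5² - 5 (exclude diagonal)
`n_items` takes the values: 0 → 1 → 2 → 3 → 4 → 5 → 6 → 7 → 8 → 9 → 10 → 11 → 12 → 13 → 14 → 15 → 16 → 17 → 18 → 19 → 20

Answer: 20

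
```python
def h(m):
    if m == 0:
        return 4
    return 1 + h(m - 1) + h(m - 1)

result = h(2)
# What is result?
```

h(m) = 1 + 2·h(m-1), h(0)=4. Closed form: (4+1)·2^2 - 1 = 19.

Answer: 19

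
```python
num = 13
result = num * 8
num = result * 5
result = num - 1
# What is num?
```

Trace:
`num = 13` → num = 13
`result = num * 8` → result = 104
`num = result * 5` → num = 520
`result = num - 1` → result = 519
So num = 520

Answer: 520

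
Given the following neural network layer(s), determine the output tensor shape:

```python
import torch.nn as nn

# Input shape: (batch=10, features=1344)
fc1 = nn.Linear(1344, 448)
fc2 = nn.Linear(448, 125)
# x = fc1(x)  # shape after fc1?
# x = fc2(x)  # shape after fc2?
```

Input: (10, 1344) -> after fc1: (10, 448) -> Output: (10, 125)

Answer: (10, 125)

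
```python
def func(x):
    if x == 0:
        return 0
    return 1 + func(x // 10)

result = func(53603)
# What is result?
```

Count of digits of 53603: 5

Answer: 5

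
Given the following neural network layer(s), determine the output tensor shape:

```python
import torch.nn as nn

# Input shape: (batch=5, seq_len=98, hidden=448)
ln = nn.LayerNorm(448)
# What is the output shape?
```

Input: (5, 98, 448) -> Output: (5, 98, 448)

Answer: (5, 98, 448)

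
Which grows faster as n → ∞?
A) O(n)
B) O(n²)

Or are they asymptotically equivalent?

O(n) vs O(n²): Higher order terms dominate.

Answer: B) O(n²) grows faster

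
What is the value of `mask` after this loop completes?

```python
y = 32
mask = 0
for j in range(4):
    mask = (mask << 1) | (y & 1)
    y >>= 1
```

Reverse lowest 4 bits of 32
`mask` takes the values: 0

Answer: 0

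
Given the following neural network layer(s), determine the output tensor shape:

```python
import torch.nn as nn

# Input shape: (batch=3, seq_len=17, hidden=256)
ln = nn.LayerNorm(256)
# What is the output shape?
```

Input: (3, 17, 256) -> Output: (3, 17, 256)

Answer: (3, 17, 256)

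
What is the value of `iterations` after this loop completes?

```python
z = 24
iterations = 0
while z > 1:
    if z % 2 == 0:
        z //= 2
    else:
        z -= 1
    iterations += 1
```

Steps to reduce 24 to 1
`iterations` takes the values: 0 → 1 → 2 → 3 → 4 → 5

Answer: 5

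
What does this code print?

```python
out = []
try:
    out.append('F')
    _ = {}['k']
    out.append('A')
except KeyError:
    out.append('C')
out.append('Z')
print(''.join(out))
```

Execution trace: 'F' (try body) → 'C' (except KeyError) → 'Z' (after the try/except). Output: FCZ

Answer: FCZ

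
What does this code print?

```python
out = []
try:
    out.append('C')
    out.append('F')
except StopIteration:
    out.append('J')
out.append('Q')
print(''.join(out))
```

Execution trace: 'C' (try body) → 'F' (try body, no exception) → 'Q' (after the try/except). Output: CFQ

Answer: CFQ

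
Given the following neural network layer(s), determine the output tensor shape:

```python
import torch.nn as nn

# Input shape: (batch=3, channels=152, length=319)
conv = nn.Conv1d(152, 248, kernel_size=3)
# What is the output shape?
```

Input: (3, 152, 319) -> Output: (3, 248, 317)

Answer: (3, 248, 317)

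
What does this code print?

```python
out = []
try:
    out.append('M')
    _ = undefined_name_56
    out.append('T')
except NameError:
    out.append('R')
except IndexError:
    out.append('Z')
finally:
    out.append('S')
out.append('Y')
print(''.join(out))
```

Execution trace: 'M' (try body) → 'R' (except NameError) → 'S' (finally) → 'Y' (after the try/except). Output: MRSY

Answer: MRSY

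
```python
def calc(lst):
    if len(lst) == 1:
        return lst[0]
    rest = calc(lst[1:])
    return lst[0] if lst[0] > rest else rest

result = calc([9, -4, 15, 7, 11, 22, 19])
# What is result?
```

Recursive max over [9, -4, 15, 7, 11, 22, 19] = 22

Answer: 22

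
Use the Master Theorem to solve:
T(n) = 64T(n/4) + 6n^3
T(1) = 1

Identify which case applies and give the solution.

a=64, b=4, f(n)=6n^3. log_4(64) = 3. Since c=3 = 3, Case 2 applies: T(n) = Θ(n^log_b(a) · log n) = O(n^3 log n).

Answer: O(n^3 log n) - Case 2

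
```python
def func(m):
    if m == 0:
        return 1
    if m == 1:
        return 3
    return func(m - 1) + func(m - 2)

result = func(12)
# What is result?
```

Build up from base cases: func(0)=1, func(1)=3, func(2)=4, func(3)=7, func(4)=11, func(5)=18, func(6)=29, ..., func(12)=521

Answer: 521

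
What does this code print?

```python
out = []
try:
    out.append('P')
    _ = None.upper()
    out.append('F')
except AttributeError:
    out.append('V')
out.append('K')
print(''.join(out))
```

Execution trace: 'P' (try body) → 'V' (except AttributeError) → 'K' (after the try/except). Output: PVK

Answer: PVK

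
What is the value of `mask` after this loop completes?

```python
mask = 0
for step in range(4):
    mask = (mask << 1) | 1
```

Build 4 consecutive 1-bits: 0b1111
`mask` takes the values: 0 → 1 → 3 → 7 → 15

Answer: 15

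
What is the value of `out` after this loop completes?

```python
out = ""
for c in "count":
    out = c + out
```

Reverse 'count'
`out` takes the values: "" → "c" → "oc" → "uoc" → "nuoc" → "tnuoc"

Answer: "tnuoc"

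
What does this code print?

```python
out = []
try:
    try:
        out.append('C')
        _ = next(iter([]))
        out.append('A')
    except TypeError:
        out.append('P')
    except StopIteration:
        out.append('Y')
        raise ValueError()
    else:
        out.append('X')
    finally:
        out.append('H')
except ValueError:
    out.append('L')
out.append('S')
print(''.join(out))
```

Execution trace: 'C' (inner try body) → 'Y' (inner except StopIteration) → 'H' (inner finally) → 'L' (outer except ValueError) → 'S' (after the try/except). Output: CYHLS

Answer: CYHLS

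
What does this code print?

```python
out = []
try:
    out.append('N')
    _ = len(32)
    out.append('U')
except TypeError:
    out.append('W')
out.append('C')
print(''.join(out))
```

Execution trace: 'N' (try body) → 'W' (except TypeError) → 'C' (after the try/except). Output: NWC

Answer: NWC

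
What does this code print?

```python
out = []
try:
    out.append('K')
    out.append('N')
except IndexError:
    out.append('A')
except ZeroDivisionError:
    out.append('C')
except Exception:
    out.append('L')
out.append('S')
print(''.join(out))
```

Execution trace: 'K' (try body) → 'N' (try body, no exception) → 'S' (after the try/except). Output: KNS

Answer: KNS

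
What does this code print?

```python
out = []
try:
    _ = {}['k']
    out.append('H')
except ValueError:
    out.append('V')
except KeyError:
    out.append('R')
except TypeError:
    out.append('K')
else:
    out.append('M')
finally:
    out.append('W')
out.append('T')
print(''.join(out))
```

Execution trace: 'R' (except KeyError) → 'W' (finally) → 'T' (after the try/except). Output: RWT

Answer: RWT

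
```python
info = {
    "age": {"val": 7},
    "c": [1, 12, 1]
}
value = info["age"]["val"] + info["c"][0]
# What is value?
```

Trace:
`info = { ...` → info = {'age': {'val': 7}, 'c': [1, 12, 1]}
`value = info["age"]["val"] + info["c"][0]` → value = 8
So value = 8

Answer: 8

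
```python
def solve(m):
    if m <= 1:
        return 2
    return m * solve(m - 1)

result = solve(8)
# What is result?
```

solve(8) = 8 * 7 * 6 * 5 * 4 * 3 * 2 * 2 = 80640

Answer: 80640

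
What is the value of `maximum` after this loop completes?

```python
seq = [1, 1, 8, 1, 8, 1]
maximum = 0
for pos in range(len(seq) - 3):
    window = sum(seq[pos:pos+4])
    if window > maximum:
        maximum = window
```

Max sum of 4-element window in [1, 1, 8, 1, 8, 1]
`maximum` takes the values: 0 → 11 → 18

Answer: 18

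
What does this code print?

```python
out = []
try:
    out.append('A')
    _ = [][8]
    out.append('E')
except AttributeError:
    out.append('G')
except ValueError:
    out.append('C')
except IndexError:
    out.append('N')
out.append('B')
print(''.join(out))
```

Execution trace: 'A' (try body) → 'N' (except IndexError) → 'B' (after the try/except). Output: ANB

Answer: ANB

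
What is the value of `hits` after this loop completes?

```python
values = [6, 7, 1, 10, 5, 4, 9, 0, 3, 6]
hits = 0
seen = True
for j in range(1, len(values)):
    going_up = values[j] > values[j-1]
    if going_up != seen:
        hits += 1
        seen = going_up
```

Count direction changes in [6, 7, 1, 10, 5, 4, 9, 0, 3, 6]
`hits` takes the values: 0 → 1 → 2 → 3 → 4 → 5 → 6

Answer: 6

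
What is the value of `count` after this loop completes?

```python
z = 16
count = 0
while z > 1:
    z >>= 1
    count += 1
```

Count right shifts until 1
`count` takes the values: 0 → 1 → 2 → 3 → 4

Answer: 4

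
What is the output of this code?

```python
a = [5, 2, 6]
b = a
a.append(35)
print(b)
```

Key concept: basic list aliasing.
Step by step:
`a = [5, 2, 6]` → a = [5, 2, 6]
`b = a` → b = [5, 2, 6] (same object as a)
`a.append(35)` → a = [5, 2, 6, 35] (same object as b); b = [5, 2, 6, 35] (same object as a)
`print(b)` → prints [5, 2, 6, 35]

Answer: [5, 2, 6, 35]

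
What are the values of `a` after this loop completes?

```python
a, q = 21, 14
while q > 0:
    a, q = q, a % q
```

GCD of 21 and 14
`a` takes the values: 21 → 14 → 7

Answer: 7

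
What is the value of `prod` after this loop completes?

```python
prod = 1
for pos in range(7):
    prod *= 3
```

3^7 = 2187
`prod` takes the values: 1 → 3 → 9 → 27 → 81 → 243 → 729 → 2187

Answer: 2187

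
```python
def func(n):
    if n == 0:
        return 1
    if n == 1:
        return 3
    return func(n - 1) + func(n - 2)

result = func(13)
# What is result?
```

Build up from base cases: func(0)=1, func(1)=3, func(2)=4, func(3)=7, func(4)=11, func(5)=18, func(6)=29, ..., func(13)=843

Answer: 843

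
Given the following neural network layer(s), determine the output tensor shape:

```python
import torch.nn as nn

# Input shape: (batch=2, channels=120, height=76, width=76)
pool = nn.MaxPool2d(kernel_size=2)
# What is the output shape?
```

Input: (2, 120, 76, 76) -> Output: (2, 120, 38, 38)

Answer: (2, 120, 38, 38)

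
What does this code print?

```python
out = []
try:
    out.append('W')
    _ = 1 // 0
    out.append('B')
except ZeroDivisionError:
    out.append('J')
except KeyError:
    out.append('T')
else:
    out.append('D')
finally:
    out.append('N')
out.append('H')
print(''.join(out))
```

Execution trace: 'W' (try body) → 'J' (except ZeroDivisionError) → 'N' (finally) → 'H' (after the try/except). Output: WJNH

Answer: WJNH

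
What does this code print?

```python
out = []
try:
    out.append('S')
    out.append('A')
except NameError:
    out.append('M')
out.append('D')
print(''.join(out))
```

Execution trace: 'S' (try body) → 'A' (try body, no exception) → 'D' (after the try/except). Output: SAD

Answer: SAD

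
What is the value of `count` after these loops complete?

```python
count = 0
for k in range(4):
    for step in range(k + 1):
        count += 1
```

Triangle: 1 + 2 + ... + 4
`count` takes the values: 0 → 1 → 2 → 3 → 4 → 5 → 6 → 7 → 8 → 9 → 10

Answer: 10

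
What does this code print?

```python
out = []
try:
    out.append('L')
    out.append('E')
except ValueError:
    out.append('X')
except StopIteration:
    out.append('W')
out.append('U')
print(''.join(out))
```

Execution trace: 'L' (try body) → 'E' (try body, no exception) → 'U' (after the try/except). Output: LEU

Answer: LEU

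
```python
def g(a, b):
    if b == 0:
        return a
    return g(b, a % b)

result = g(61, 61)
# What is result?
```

g(61, 61) -> g(61, 0) -> 61

Answer: 61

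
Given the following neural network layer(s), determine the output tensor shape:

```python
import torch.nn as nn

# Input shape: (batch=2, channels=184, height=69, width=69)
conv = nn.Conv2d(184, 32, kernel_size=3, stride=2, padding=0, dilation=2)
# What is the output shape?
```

Input: (2, 184, 69, 69) -> Output: (2, 32, 33, 33)

Answer: (2, 32, 33, 33)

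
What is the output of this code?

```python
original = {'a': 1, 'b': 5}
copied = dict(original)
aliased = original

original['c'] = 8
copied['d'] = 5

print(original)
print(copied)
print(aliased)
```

Key concept: dict() creates copy, assignment creates alias.
Step by step:
`original = {'a': 1, 'b': 5}` → original = {'a': 1, 'b': 5}
`copied = dict(original)` → copied = {'a': 1, 'b': 5}
`aliased = original` → aliased = {'a': 1, 'b': 5} (same object as original)
`original['c'] = 8` → original = {'a': 1, 'b': 5, 'c': 8} (same object as aliased); aliased = {'a': 1, 'b': 5, 'c': 8} (same object as original)
`copied['d'] = 5` → copied = {'a': 1, 'b': 5, 'd': 5}
`print(original)` → prints {'a': 1, 'b': 5, 'c': 8}
`print(copied)` → prints {'a': 1, 'b': 5, 'd': 5}
`print(aliased)` → prints {'a': 1, 'b': 5, 'c': 8}

Answer:
{'a': 1, 'b': 5, 'c': 8}
{'a': 1, 'b': 5, 'd': 5}
{'a': 1, 'b': 5, 'c': 8}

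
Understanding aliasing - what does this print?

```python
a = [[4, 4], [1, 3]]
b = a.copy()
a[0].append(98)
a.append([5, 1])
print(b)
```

Key concept: shallow copy with nested lists.
Step by step:
`a = [[4, 4], [1, 3]]` → a = [[4, 4], [1, 3]]
`b = a.copy()` → b = [[4, 4], [1, 3]]
`a[0].append(98)` → a = [[4, 4, 98], [1, 3]]; b = [[4, 4, 98], [1, 3]]
`a.append([5, 1])` → a = [[4, 4, 98], [1, 3], [5, 1]]
`print(b)` → prints [[4, 4, 98], [1, 3]]

Answer: [[4, 4, 98], [1, 3]]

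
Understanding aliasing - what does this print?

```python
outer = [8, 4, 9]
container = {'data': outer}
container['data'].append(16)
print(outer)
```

Key concept: dict holds reference to list.
Step by step:
`outer = [8, 4, 9]` → outer = [8, 4, 9]
`container = {'data': outer}` → container = {'data': [8, 4, 9]}
`container['data'].append(16)` → outer = [8, 4, 9, 16]; container = {'data': [8, 4, 9, 16]}
`print(outer)` → prints [8, 4, 9, 16]

Answer: [8, 4, 9, 16]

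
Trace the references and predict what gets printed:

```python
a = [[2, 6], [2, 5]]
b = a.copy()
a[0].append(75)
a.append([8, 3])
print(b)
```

Key concept: shallow copy with nested lists.
Step by step:
`a = [[2, 6], [2, 5]]` → a = [[2, 6], [2, 5]]
`b = a.copy()` → b = [[2, 6], [2, 5]]
`a[0].append(75)` → a = [[2, 6, 75], [2, 5]]; b = [[2, 6, 75], [2, 5]]
`a.append([8, 3])` → a = [[2, 6, 75], [2, 5], [8, 3]]
`print(b)` → prints [[2, 6, 75], [2, 5]]

Answer: [[2, 6, 75], [2, 5]]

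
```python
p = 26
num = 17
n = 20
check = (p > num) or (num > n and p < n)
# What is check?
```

Trace:
`p = 26` → p = 26
`num = 17` → num = 17
`n = 20` → n = 20
`check = (p > num) or (num > n and p < n)` → check = True
So check = True

Answer: True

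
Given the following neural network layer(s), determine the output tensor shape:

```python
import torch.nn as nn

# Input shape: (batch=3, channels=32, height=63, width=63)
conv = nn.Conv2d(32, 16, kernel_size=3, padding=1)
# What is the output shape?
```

Input: (3, 32, 63, 63) -> Output: (3, 16, 63, 63)

Answer: (3, 16, 63, 63)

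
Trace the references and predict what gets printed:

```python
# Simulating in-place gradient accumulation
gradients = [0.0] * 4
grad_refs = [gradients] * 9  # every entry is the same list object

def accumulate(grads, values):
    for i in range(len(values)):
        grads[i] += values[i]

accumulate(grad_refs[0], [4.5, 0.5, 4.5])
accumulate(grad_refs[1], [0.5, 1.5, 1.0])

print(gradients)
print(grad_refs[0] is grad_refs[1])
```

Key concept: gradient accumulation aliasing.
Step by step:
`gradients = [0.0] * 4` → gradients = [0.0, 0.0, 0.0, 0.0]
`grad_refs = [gradients] * 9` → grad_refs = [[0.0, 0.0, 0.0, 0.0], [0.0, 0.0, 0.0, 0.0], [0.0, 0.0, 0.0, 0.0], [0.0, 0.0, 0.0, 0.0], [0.0, 0.0, 0.0, 0.0], [0.0, 0.0, 0.0, 0.0], [0.0, 0.0, 0.0, 0.0], [0.0, 0.0, 0.0, 0.0], [0.0, 0.0, 0.0, 0.0]]
`accumulate(grad_refs[0], [4.5, 0.5, 4.5])` → gradients = [4.5, 0.5, 4.5, 0.0]; grad_refs = [[4.5, 0.5, 4.5, 0.0], [4.5, 0.5, 4.5, 0.0], [4.5, 0.5, 4.5, 0.0], [4.5, 0.5, 4.5, 0.0], [4.5, 0.5, 4.5, 0.0], [4.5, 0.5, 4.5, 0.0], [4.5, 0.5, 4.5, 0.0], [4.5, 0.5, 4.5, 0.0], [4.5, 0.5, 4.5, 0.0]]
`accumulate(grad_refs[1], [0.5, 1.5, 1.0])` → gradients = [5.0, 2.0, 5.5, 0.0]; grad_refs = [[5.0, 2.0, 5.5, 0.0], [5.0, 2.0, 5.5, 0.0], [5.0, 2.0, 5.5, 0.0], [5.0, 2.0, 5.5, 0.0], [5.0, 2.0, 5.5, 0.0], [5.0, 2.0, 5.5, 0.0], [5.0, 2.0, 5.5, 0.0], [5.0, 2.0, 5.5, 0.0], [5.0, 2.0, 5.5, 0.0]]
`print(gradients)` → prints [5.0, 2.0, 5.5, 0.0]
`print(grad_refs[0] is grad_refs[1])` → prints True

Answer:
[5.0, 2.0, 5.5, 0.0]
True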